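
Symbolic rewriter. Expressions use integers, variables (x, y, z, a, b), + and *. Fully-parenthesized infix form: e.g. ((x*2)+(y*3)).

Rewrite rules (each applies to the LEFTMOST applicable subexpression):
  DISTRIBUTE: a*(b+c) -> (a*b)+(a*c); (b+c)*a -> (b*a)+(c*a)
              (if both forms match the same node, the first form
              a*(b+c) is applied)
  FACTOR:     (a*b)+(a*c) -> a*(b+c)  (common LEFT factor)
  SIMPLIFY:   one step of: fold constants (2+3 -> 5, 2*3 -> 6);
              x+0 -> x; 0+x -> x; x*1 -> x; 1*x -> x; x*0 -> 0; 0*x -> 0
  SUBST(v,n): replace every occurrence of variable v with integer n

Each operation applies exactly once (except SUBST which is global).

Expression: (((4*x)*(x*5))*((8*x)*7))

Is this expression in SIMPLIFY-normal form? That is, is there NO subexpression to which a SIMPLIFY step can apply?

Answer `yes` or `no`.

Answer: yes

Derivation:
Expression: (((4*x)*(x*5))*((8*x)*7))
Scanning for simplifiable subexpressions (pre-order)...
  at root: (((4*x)*(x*5))*((8*x)*7)) (not simplifiable)
  at L: ((4*x)*(x*5)) (not simplifiable)
  at LL: (4*x) (not simplifiable)
  at LR: (x*5) (not simplifiable)
  at R: ((8*x)*7) (not simplifiable)
  at RL: (8*x) (not simplifiable)
Result: no simplifiable subexpression found -> normal form.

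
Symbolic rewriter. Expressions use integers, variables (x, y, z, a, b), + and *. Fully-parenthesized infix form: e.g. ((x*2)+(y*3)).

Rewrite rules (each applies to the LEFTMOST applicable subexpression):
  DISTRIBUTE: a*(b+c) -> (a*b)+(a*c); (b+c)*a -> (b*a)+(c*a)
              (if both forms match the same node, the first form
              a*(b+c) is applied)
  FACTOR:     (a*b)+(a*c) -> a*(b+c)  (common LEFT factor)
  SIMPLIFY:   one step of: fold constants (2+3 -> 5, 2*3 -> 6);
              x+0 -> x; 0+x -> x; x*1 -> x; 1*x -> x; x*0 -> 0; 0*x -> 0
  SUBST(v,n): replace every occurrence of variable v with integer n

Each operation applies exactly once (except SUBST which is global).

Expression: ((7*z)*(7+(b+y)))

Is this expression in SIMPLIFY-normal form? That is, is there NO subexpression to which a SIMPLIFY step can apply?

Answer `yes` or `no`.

Expression: ((7*z)*(7+(b+y)))
Scanning for simplifiable subexpressions (pre-order)...
  at root: ((7*z)*(7+(b+y))) (not simplifiable)
  at L: (7*z) (not simplifiable)
  at R: (7+(b+y)) (not simplifiable)
  at RR: (b+y) (not simplifiable)
Result: no simplifiable subexpression found -> normal form.

Answer: yes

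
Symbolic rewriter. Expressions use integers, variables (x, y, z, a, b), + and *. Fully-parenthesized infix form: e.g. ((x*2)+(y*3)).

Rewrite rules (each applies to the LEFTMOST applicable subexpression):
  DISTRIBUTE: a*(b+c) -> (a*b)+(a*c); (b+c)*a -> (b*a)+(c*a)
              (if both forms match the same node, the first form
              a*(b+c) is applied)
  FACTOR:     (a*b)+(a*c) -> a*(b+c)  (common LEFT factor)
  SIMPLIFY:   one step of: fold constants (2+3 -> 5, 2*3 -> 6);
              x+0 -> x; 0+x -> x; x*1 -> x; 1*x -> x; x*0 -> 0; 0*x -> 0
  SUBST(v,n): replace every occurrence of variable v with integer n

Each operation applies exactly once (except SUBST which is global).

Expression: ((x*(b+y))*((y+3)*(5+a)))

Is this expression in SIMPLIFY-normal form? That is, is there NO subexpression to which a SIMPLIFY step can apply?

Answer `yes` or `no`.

Answer: yes

Derivation:
Expression: ((x*(b+y))*((y+3)*(5+a)))
Scanning for simplifiable subexpressions (pre-order)...
  at root: ((x*(b+y))*((y+3)*(5+a))) (not simplifiable)
  at L: (x*(b+y)) (not simplifiable)
  at LR: (b+y) (not simplifiable)
  at R: ((y+3)*(5+a)) (not simplifiable)
  at RL: (y+3) (not simplifiable)
  at RR: (5+a) (not simplifiable)
Result: no simplifiable subexpression found -> normal form.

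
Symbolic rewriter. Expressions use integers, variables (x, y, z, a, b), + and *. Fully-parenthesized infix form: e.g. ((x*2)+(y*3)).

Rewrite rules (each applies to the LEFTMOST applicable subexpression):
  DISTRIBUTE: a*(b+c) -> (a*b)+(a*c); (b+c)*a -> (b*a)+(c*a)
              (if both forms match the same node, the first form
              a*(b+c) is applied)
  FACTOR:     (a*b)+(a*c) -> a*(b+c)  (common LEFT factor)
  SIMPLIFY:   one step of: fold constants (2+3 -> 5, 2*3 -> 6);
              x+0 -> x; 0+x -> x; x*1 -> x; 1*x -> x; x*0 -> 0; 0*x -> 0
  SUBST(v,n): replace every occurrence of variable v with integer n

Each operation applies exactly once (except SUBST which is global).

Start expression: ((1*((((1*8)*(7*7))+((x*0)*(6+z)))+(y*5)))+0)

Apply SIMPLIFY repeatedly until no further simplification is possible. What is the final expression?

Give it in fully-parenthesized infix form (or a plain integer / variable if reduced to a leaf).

Start: ((1*((((1*8)*(7*7))+((x*0)*(6+z)))+(y*5)))+0)
Step 1: at root: ((1*((((1*8)*(7*7))+((x*0)*(6+z)))+(y*5)))+0) -> (1*((((1*8)*(7*7))+((x*0)*(6+z)))+(y*5))); overall: ((1*((((1*8)*(7*7))+((x*0)*(6+z)))+(y*5)))+0) -> (1*((((1*8)*(7*7))+((x*0)*(6+z)))+(y*5)))
Step 2: at root: (1*((((1*8)*(7*7))+((x*0)*(6+z)))+(y*5))) -> ((((1*8)*(7*7))+((x*0)*(6+z)))+(y*5)); overall: (1*((((1*8)*(7*7))+((x*0)*(6+z)))+(y*5))) -> ((((1*8)*(7*7))+((x*0)*(6+z)))+(y*5))
Step 3: at LLL: (1*8) -> 8; overall: ((((1*8)*(7*7))+((x*0)*(6+z)))+(y*5)) -> (((8*(7*7))+((x*0)*(6+z)))+(y*5))
Step 4: at LLR: (7*7) -> 49; overall: (((8*(7*7))+((x*0)*(6+z)))+(y*5)) -> (((8*49)+((x*0)*(6+z)))+(y*5))
Step 5: at LL: (8*49) -> 392; overall: (((8*49)+((x*0)*(6+z)))+(y*5)) -> ((392+((x*0)*(6+z)))+(y*5))
Step 6: at LRL: (x*0) -> 0; overall: ((392+((x*0)*(6+z)))+(y*5)) -> ((392+(0*(6+z)))+(y*5))
Step 7: at LR: (0*(6+z)) -> 0; overall: ((392+(0*(6+z)))+(y*5)) -> ((392+0)+(y*5))
Step 8: at L: (392+0) -> 392; overall: ((392+0)+(y*5)) -> (392+(y*5))
Fixed point: (392+(y*5))

Answer: (392+(y*5))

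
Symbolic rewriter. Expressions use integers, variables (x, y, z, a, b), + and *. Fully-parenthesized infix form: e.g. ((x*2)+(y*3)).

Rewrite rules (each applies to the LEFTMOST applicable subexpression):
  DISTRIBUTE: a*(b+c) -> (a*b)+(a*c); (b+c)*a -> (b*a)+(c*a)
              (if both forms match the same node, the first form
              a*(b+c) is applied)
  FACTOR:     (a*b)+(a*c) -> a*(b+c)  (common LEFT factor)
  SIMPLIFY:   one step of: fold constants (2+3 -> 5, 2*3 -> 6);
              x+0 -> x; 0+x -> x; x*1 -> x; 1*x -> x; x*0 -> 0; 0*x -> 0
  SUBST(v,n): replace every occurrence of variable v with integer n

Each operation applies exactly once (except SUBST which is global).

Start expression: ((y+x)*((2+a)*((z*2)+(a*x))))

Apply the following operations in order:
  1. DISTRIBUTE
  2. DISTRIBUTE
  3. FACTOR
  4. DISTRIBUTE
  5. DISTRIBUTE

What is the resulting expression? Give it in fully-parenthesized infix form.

Start: ((y+x)*((2+a)*((z*2)+(a*x))))
Apply DISTRIBUTE at root (target: ((y+x)*((2+a)*((z*2)+(a*x))))): ((y+x)*((2+a)*((z*2)+(a*x)))) -> ((y*((2+a)*((z*2)+(a*x))))+(x*((2+a)*((z*2)+(a*x)))))
Apply DISTRIBUTE at LR (target: ((2+a)*((z*2)+(a*x)))): ((y*((2+a)*((z*2)+(a*x))))+(x*((2+a)*((z*2)+(a*x))))) -> ((y*(((2+a)*(z*2))+((2+a)*(a*x))))+(x*((2+a)*((z*2)+(a*x)))))
Apply FACTOR at LR (target: (((2+a)*(z*2))+((2+a)*(a*x)))): ((y*(((2+a)*(z*2))+((2+a)*(a*x))))+(x*((2+a)*((z*2)+(a*x))))) -> ((y*((2+a)*((z*2)+(a*x))))+(x*((2+a)*((z*2)+(a*x)))))
Apply DISTRIBUTE at LR (target: ((2+a)*((z*2)+(a*x)))): ((y*((2+a)*((z*2)+(a*x))))+(x*((2+a)*((z*2)+(a*x))))) -> ((y*(((2+a)*(z*2))+((2+a)*(a*x))))+(x*((2+a)*((z*2)+(a*x)))))
Apply DISTRIBUTE at L (target: (y*(((2+a)*(z*2))+((2+a)*(a*x))))): ((y*(((2+a)*(z*2))+((2+a)*(a*x))))+(x*((2+a)*((z*2)+(a*x))))) -> (((y*((2+a)*(z*2)))+(y*((2+a)*(a*x))))+(x*((2+a)*((z*2)+(a*x)))))

Answer: (((y*((2+a)*(z*2)))+(y*((2+a)*(a*x))))+(x*((2+a)*((z*2)+(a*x)))))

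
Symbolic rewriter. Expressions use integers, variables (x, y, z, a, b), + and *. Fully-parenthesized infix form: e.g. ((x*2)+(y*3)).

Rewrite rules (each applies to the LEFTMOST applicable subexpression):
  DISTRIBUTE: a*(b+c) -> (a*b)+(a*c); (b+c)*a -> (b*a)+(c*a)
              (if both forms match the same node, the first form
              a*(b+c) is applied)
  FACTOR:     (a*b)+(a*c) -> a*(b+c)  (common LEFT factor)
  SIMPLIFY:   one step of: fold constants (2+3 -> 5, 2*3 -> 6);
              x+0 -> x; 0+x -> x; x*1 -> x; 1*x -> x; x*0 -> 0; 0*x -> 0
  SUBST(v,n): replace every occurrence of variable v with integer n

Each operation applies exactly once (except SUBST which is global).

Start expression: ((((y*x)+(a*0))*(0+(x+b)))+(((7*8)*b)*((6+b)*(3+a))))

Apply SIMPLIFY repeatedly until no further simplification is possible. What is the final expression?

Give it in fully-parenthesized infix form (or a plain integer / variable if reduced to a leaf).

Answer: (((y*x)*(x+b))+((56*b)*((6+b)*(3+a))))

Derivation:
Start: ((((y*x)+(a*0))*(0+(x+b)))+(((7*8)*b)*((6+b)*(3+a))))
Step 1: at LLR: (a*0) -> 0; overall: ((((y*x)+(a*0))*(0+(x+b)))+(((7*8)*b)*((6+b)*(3+a)))) -> ((((y*x)+0)*(0+(x+b)))+(((7*8)*b)*((6+b)*(3+a))))
Step 2: at LL: ((y*x)+0) -> (y*x); overall: ((((y*x)+0)*(0+(x+b)))+(((7*8)*b)*((6+b)*(3+a)))) -> (((y*x)*(0+(x+b)))+(((7*8)*b)*((6+b)*(3+a))))
Step 3: at LR: (0+(x+b)) -> (x+b); overall: (((y*x)*(0+(x+b)))+(((7*8)*b)*((6+b)*(3+a)))) -> (((y*x)*(x+b))+(((7*8)*b)*((6+b)*(3+a))))
Step 4: at RLL: (7*8) -> 56; overall: (((y*x)*(x+b))+(((7*8)*b)*((6+b)*(3+a)))) -> (((y*x)*(x+b))+((56*b)*((6+b)*(3+a))))
Fixed point: (((y*x)*(x+b))+((56*b)*((6+b)*(3+a))))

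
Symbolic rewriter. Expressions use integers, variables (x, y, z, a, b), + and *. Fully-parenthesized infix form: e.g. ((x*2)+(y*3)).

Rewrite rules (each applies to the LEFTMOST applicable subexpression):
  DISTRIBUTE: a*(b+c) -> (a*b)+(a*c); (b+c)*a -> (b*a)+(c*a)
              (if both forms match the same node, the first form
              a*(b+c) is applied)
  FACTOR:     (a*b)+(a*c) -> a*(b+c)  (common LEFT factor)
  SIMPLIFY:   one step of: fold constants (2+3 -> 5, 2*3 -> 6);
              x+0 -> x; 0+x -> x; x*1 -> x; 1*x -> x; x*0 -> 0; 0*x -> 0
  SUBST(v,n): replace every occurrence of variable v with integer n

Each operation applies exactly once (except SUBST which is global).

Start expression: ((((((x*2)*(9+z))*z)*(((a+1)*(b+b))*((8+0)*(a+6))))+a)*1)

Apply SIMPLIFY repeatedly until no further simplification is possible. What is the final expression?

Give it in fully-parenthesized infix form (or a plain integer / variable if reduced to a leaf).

Answer: (((((x*2)*(9+z))*z)*(((a+1)*(b+b))*(8*(a+6))))+a)

Derivation:
Start: ((((((x*2)*(9+z))*z)*(((a+1)*(b+b))*((8+0)*(a+6))))+a)*1)
Step 1: at root: ((((((x*2)*(9+z))*z)*(((a+1)*(b+b))*((8+0)*(a+6))))+a)*1) -> (((((x*2)*(9+z))*z)*(((a+1)*(b+b))*((8+0)*(a+6))))+a); overall: ((((((x*2)*(9+z))*z)*(((a+1)*(b+b))*((8+0)*(a+6))))+a)*1) -> (((((x*2)*(9+z))*z)*(((a+1)*(b+b))*((8+0)*(a+6))))+a)
Step 2: at LRRL: (8+0) -> 8; overall: (((((x*2)*(9+z))*z)*(((a+1)*(b+b))*((8+0)*(a+6))))+a) -> (((((x*2)*(9+z))*z)*(((a+1)*(b+b))*(8*(a+6))))+a)
Fixed point: (((((x*2)*(9+z))*z)*(((a+1)*(b+b))*(8*(a+6))))+a)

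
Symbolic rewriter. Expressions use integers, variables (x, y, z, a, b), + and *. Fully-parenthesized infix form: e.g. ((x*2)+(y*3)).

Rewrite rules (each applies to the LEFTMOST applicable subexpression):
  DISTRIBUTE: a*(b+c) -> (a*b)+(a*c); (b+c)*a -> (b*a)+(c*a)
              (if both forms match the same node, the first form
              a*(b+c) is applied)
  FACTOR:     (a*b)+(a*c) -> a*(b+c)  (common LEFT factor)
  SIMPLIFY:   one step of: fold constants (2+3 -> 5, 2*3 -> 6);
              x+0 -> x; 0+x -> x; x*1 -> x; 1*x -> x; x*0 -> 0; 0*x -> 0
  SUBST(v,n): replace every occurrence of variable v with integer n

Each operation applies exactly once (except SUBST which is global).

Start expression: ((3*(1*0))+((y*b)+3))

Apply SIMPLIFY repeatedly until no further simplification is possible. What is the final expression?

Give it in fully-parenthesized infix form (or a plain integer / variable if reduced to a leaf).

Start: ((3*(1*0))+((y*b)+3))
Step 1: at LR: (1*0) -> 0; overall: ((3*(1*0))+((y*b)+3)) -> ((3*0)+((y*b)+3))
Step 2: at L: (3*0) -> 0; overall: ((3*0)+((y*b)+3)) -> (0+((y*b)+3))
Step 3: at root: (0+((y*b)+3)) -> ((y*b)+3); overall: (0+((y*b)+3)) -> ((y*b)+3)
Fixed point: ((y*b)+3)

Answer: ((y*b)+3)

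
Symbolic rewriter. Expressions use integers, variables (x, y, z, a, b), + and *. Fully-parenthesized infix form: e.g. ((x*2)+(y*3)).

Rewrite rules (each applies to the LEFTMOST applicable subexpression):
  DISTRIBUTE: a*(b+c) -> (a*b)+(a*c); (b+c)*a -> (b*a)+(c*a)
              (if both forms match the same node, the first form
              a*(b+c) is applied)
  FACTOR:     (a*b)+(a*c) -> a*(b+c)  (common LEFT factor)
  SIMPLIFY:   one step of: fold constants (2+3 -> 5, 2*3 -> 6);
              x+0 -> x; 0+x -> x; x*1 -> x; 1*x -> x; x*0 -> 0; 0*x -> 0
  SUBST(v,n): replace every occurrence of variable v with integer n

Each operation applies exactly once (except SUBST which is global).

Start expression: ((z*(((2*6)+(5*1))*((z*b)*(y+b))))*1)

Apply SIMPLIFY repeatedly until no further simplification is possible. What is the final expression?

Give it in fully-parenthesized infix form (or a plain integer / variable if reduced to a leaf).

Start: ((z*(((2*6)+(5*1))*((z*b)*(y+b))))*1)
Step 1: at root: ((z*(((2*6)+(5*1))*((z*b)*(y+b))))*1) -> (z*(((2*6)+(5*1))*((z*b)*(y+b)))); overall: ((z*(((2*6)+(5*1))*((z*b)*(y+b))))*1) -> (z*(((2*6)+(5*1))*((z*b)*(y+b))))
Step 2: at RLL: (2*6) -> 12; overall: (z*(((2*6)+(5*1))*((z*b)*(y+b)))) -> (z*((12+(5*1))*((z*b)*(y+b))))
Step 3: at RLR: (5*1) -> 5; overall: (z*((12+(5*1))*((z*b)*(y+b)))) -> (z*((12+5)*((z*b)*(y+b))))
Step 4: at RL: (12+5) -> 17; overall: (z*((12+5)*((z*b)*(y+b)))) -> (z*(17*((z*b)*(y+b))))
Fixed point: (z*(17*((z*b)*(y+b))))

Answer: (z*(17*((z*b)*(y+b))))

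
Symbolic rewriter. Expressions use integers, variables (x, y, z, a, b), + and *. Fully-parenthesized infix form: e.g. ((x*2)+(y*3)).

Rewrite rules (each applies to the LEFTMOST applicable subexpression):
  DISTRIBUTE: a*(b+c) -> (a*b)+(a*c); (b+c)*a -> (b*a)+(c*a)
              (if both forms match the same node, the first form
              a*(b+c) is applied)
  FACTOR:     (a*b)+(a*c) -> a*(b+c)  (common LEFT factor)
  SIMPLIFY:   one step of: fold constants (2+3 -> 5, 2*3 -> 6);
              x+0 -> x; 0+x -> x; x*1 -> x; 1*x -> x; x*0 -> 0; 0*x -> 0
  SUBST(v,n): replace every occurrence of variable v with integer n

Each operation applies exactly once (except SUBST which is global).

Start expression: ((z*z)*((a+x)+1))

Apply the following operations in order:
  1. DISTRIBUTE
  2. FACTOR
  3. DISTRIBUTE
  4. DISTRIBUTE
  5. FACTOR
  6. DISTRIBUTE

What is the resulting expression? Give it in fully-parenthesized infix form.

Start: ((z*z)*((a+x)+1))
Apply DISTRIBUTE at root (target: ((z*z)*((a+x)+1))): ((z*z)*((a+x)+1)) -> (((z*z)*(a+x))+((z*z)*1))
Apply FACTOR at root (target: (((z*z)*(a+x))+((z*z)*1))): (((z*z)*(a+x))+((z*z)*1)) -> ((z*z)*((a+x)+1))
Apply DISTRIBUTE at root (target: ((z*z)*((a+x)+1))): ((z*z)*((a+x)+1)) -> (((z*z)*(a+x))+((z*z)*1))
Apply DISTRIBUTE at L (target: ((z*z)*(a+x))): (((z*z)*(a+x))+((z*z)*1)) -> ((((z*z)*a)+((z*z)*x))+((z*z)*1))
Apply FACTOR at L (target: (((z*z)*a)+((z*z)*x))): ((((z*z)*a)+((z*z)*x))+((z*z)*1)) -> (((z*z)*(a+x))+((z*z)*1))
Apply DISTRIBUTE at L (target: ((z*z)*(a+x))): (((z*z)*(a+x))+((z*z)*1)) -> ((((z*z)*a)+((z*z)*x))+((z*z)*1))

Answer: ((((z*z)*a)+((z*z)*x))+((z*z)*1))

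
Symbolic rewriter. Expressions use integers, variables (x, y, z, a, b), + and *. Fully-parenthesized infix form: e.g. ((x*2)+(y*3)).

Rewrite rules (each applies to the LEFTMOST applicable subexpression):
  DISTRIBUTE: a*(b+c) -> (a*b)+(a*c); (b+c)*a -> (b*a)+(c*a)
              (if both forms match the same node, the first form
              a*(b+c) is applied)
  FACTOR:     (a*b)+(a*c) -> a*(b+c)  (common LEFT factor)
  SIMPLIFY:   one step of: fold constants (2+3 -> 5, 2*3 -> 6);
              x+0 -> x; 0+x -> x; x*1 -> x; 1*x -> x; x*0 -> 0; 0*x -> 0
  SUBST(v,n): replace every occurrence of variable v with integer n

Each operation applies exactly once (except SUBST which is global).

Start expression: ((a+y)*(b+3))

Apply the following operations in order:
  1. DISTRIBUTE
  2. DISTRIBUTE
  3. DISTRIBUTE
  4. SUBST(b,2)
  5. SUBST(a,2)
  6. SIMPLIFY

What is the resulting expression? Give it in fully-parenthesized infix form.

Answer: ((4+(y*2))+((2*3)+(y*3)))

Derivation:
Start: ((a+y)*(b+3))
Apply DISTRIBUTE at root (target: ((a+y)*(b+3))): ((a+y)*(b+3)) -> (((a+y)*b)+((a+y)*3))
Apply DISTRIBUTE at L (target: ((a+y)*b)): (((a+y)*b)+((a+y)*3)) -> (((a*b)+(y*b))+((a+y)*3))
Apply DISTRIBUTE at R (target: ((a+y)*3)): (((a*b)+(y*b))+((a+y)*3)) -> (((a*b)+(y*b))+((a*3)+(y*3)))
Apply SUBST(b,2): (((a*b)+(y*b))+((a*3)+(y*3))) -> (((a*2)+(y*2))+((a*3)+(y*3)))
Apply SUBST(a,2): (((a*2)+(y*2))+((a*3)+(y*3))) -> (((2*2)+(y*2))+((2*3)+(y*3)))
Apply SIMPLIFY at LL (target: (2*2)): (((2*2)+(y*2))+((2*3)+(y*3))) -> ((4+(y*2))+((2*3)+(y*3)))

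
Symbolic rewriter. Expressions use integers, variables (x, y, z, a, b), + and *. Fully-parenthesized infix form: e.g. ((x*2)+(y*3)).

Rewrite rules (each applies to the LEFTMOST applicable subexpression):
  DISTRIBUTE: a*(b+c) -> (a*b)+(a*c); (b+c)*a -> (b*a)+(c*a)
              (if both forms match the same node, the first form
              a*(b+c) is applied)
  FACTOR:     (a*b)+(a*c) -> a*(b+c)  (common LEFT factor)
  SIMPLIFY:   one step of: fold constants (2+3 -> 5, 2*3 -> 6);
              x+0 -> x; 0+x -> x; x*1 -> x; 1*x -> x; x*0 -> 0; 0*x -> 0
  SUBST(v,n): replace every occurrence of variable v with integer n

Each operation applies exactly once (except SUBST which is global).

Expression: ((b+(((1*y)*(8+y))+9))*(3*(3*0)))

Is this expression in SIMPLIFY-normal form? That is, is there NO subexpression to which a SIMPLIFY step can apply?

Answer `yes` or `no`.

Answer: no

Derivation:
Expression: ((b+(((1*y)*(8+y))+9))*(3*(3*0)))
Scanning for simplifiable subexpressions (pre-order)...
  at root: ((b+(((1*y)*(8+y))+9))*(3*(3*0))) (not simplifiable)
  at L: (b+(((1*y)*(8+y))+9)) (not simplifiable)
  at LR: (((1*y)*(8+y))+9) (not simplifiable)
  at LRL: ((1*y)*(8+y)) (not simplifiable)
  at LRLL: (1*y) (SIMPLIFIABLE)
  at LRLR: (8+y) (not simplifiable)
  at R: (3*(3*0)) (not simplifiable)
  at RR: (3*0) (SIMPLIFIABLE)
Found simplifiable subexpr at path LRLL: (1*y)
One SIMPLIFY step would give: ((b+((y*(8+y))+9))*(3*(3*0)))
-> NOT in normal form.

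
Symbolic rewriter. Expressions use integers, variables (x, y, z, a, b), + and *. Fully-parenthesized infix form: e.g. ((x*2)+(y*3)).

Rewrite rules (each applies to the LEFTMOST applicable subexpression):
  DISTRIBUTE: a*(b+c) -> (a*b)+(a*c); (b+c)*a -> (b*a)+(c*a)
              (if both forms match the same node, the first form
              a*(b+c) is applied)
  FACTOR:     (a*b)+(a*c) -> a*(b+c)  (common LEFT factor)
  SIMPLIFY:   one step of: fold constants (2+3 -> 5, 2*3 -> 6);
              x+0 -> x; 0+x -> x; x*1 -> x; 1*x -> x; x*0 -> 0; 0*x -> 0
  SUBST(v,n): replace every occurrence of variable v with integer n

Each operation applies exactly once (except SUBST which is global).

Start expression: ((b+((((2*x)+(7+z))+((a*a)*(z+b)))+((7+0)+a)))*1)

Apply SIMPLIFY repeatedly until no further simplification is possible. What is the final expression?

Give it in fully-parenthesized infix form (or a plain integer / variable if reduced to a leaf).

Answer: (b+((((2*x)+(7+z))+((a*a)*(z+b)))+(7+a)))

Derivation:
Start: ((b+((((2*x)+(7+z))+((a*a)*(z+b)))+((7+0)+a)))*1)
Step 1: at root: ((b+((((2*x)+(7+z))+((a*a)*(z+b)))+((7+0)+a)))*1) -> (b+((((2*x)+(7+z))+((a*a)*(z+b)))+((7+0)+a))); overall: ((b+((((2*x)+(7+z))+((a*a)*(z+b)))+((7+0)+a)))*1) -> (b+((((2*x)+(7+z))+((a*a)*(z+b)))+((7+0)+a)))
Step 2: at RRL: (7+0) -> 7; overall: (b+((((2*x)+(7+z))+((a*a)*(z+b)))+((7+0)+a))) -> (b+((((2*x)+(7+z))+((a*a)*(z+b)))+(7+a)))
Fixed point: (b+((((2*x)+(7+z))+((a*a)*(z+b)))+(7+a)))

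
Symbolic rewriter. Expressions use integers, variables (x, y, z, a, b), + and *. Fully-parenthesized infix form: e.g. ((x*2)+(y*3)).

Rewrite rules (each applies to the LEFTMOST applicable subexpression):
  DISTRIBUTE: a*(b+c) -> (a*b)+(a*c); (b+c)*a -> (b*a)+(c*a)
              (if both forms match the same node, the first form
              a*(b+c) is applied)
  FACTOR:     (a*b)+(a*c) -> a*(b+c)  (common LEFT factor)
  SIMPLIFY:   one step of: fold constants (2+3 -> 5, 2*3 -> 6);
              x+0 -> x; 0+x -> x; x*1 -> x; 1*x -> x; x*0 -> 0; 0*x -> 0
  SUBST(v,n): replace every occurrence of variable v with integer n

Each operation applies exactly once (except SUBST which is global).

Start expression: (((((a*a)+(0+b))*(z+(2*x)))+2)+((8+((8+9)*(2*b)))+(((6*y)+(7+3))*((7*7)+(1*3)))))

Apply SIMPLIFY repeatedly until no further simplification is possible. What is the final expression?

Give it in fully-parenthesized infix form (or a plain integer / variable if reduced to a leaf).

Start: (((((a*a)+(0+b))*(z+(2*x)))+2)+((8+((8+9)*(2*b)))+(((6*y)+(7+3))*((7*7)+(1*3)))))
Step 1: at LLLR: (0+b) -> b; overall: (((((a*a)+(0+b))*(z+(2*x)))+2)+((8+((8+9)*(2*b)))+(((6*y)+(7+3))*((7*7)+(1*3))))) -> (((((a*a)+b)*(z+(2*x)))+2)+((8+((8+9)*(2*b)))+(((6*y)+(7+3))*((7*7)+(1*3)))))
Step 2: at RLRL: (8+9) -> 17; overall: (((((a*a)+b)*(z+(2*x)))+2)+((8+((8+9)*(2*b)))+(((6*y)+(7+3))*((7*7)+(1*3))))) -> (((((a*a)+b)*(z+(2*x)))+2)+((8+(17*(2*b)))+(((6*y)+(7+3))*((7*7)+(1*3)))))
Step 3: at RRLR: (7+3) -> 10; overall: (((((a*a)+b)*(z+(2*x)))+2)+((8+(17*(2*b)))+(((6*y)+(7+3))*((7*7)+(1*3))))) -> (((((a*a)+b)*(z+(2*x)))+2)+((8+(17*(2*b)))+(((6*y)+10)*((7*7)+(1*3)))))
Step 4: at RRRL: (7*7) -> 49; overall: (((((a*a)+b)*(z+(2*x)))+2)+((8+(17*(2*b)))+(((6*y)+10)*((7*7)+(1*3))))) -> (((((a*a)+b)*(z+(2*x)))+2)+((8+(17*(2*b)))+(((6*y)+10)*(49+(1*3)))))
Step 5: at RRRR: (1*3) -> 3; overall: (((((a*a)+b)*(z+(2*x)))+2)+((8+(17*(2*b)))+(((6*y)+10)*(49+(1*3))))) -> (((((a*a)+b)*(z+(2*x)))+2)+((8+(17*(2*b)))+(((6*y)+10)*(49+3))))
Step 6: at RRR: (49+3) -> 52; overall: (((((a*a)+b)*(z+(2*x)))+2)+((8+(17*(2*b)))+(((6*y)+10)*(49+3)))) -> (((((a*a)+b)*(z+(2*x)))+2)+((8+(17*(2*b)))+(((6*y)+10)*52)))
Fixed point: (((((a*a)+b)*(z+(2*x)))+2)+((8+(17*(2*b)))+(((6*y)+10)*52)))

Answer: (((((a*a)+b)*(z+(2*x)))+2)+((8+(17*(2*b)))+(((6*y)+10)*52)))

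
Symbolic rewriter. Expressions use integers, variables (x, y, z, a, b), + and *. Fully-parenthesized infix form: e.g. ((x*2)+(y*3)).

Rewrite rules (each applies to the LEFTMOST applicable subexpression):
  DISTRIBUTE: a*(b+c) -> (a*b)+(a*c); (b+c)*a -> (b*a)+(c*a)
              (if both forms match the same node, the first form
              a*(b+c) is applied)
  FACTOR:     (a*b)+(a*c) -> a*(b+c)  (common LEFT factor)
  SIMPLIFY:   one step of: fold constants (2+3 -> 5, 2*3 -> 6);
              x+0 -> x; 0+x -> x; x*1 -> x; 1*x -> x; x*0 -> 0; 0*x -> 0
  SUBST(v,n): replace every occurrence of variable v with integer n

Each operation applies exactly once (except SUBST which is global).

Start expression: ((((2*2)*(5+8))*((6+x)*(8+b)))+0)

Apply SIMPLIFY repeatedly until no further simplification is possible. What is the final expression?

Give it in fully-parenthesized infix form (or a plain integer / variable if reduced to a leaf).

Answer: (52*((6+x)*(8+b)))

Derivation:
Start: ((((2*2)*(5+8))*((6+x)*(8+b)))+0)
Step 1: at root: ((((2*2)*(5+8))*((6+x)*(8+b)))+0) -> (((2*2)*(5+8))*((6+x)*(8+b))); overall: ((((2*2)*(5+8))*((6+x)*(8+b)))+0) -> (((2*2)*(5+8))*((6+x)*(8+b)))
Step 2: at LL: (2*2) -> 4; overall: (((2*2)*(5+8))*((6+x)*(8+b))) -> ((4*(5+8))*((6+x)*(8+b)))
Step 3: at LR: (5+8) -> 13; overall: ((4*(5+8))*((6+x)*(8+b))) -> ((4*13)*((6+x)*(8+b)))
Step 4: at L: (4*13) -> 52; overall: ((4*13)*((6+x)*(8+b))) -> (52*((6+x)*(8+b)))
Fixed point: (52*((6+x)*(8+b)))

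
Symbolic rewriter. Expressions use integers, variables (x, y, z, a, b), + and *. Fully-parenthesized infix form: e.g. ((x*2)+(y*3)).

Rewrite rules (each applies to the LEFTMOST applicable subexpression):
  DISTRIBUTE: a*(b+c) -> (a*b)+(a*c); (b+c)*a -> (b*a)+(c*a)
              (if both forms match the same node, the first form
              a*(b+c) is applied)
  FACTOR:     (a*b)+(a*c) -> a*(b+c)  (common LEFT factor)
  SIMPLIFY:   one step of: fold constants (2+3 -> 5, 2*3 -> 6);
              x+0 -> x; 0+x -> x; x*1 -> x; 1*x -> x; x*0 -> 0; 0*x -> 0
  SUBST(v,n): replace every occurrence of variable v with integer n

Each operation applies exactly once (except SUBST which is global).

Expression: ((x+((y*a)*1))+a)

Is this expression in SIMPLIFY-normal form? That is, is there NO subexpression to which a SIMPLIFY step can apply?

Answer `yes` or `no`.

Expression: ((x+((y*a)*1))+a)
Scanning for simplifiable subexpressions (pre-order)...
  at root: ((x+((y*a)*1))+a) (not simplifiable)
  at L: (x+((y*a)*1)) (not simplifiable)
  at LR: ((y*a)*1) (SIMPLIFIABLE)
  at LRL: (y*a) (not simplifiable)
Found simplifiable subexpr at path LR: ((y*a)*1)
One SIMPLIFY step would give: ((x+(y*a))+a)
-> NOT in normal form.

Answer: no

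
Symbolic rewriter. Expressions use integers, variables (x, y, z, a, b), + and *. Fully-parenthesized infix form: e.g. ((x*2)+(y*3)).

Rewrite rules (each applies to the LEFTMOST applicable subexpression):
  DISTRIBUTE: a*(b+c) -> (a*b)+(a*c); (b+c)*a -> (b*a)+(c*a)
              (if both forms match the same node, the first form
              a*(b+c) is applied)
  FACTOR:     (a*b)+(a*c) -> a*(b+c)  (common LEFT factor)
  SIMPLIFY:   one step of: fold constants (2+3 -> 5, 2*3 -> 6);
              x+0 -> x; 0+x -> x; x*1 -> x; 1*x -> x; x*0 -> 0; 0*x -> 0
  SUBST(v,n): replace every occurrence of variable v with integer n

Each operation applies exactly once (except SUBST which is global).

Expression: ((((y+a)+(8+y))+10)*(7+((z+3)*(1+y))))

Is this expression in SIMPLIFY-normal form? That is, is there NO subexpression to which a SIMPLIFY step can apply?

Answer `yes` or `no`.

Answer: yes

Derivation:
Expression: ((((y+a)+(8+y))+10)*(7+((z+3)*(1+y))))
Scanning for simplifiable subexpressions (pre-order)...
  at root: ((((y+a)+(8+y))+10)*(7+((z+3)*(1+y)))) (not simplifiable)
  at L: (((y+a)+(8+y))+10) (not simplifiable)
  at LL: ((y+a)+(8+y)) (not simplifiable)
  at LLL: (y+a) (not simplifiable)
  at LLR: (8+y) (not simplifiable)
  at R: (7+((z+3)*(1+y))) (not simplifiable)
  at RR: ((z+3)*(1+y)) (not simplifiable)
  at RRL: (z+3) (not simplifiable)
  at RRR: (1+y) (not simplifiable)
Result: no simplifiable subexpression found -> normal form.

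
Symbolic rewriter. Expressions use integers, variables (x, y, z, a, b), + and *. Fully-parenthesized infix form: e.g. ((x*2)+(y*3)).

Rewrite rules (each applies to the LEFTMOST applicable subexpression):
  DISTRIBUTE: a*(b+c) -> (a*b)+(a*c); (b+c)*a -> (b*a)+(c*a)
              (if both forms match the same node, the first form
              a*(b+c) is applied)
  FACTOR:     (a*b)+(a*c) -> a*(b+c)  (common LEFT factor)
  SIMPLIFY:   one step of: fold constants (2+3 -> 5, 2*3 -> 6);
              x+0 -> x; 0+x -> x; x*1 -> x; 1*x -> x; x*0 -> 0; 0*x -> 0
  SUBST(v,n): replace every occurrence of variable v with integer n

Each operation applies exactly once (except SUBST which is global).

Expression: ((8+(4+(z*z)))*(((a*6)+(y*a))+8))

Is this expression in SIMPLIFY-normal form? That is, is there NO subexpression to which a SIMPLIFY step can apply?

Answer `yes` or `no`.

Answer: yes

Derivation:
Expression: ((8+(4+(z*z)))*(((a*6)+(y*a))+8))
Scanning for simplifiable subexpressions (pre-order)...
  at root: ((8+(4+(z*z)))*(((a*6)+(y*a))+8)) (not simplifiable)
  at L: (8+(4+(z*z))) (not simplifiable)
  at LR: (4+(z*z)) (not simplifiable)
  at LRR: (z*z) (not simplifiable)
  at R: (((a*6)+(y*a))+8) (not simplifiable)
  at RL: ((a*6)+(y*a)) (not simplifiable)
  at RLL: (a*6) (not simplifiable)
  at RLR: (y*a) (not simplifiable)
Result: no simplifiable subexpression found -> normal form.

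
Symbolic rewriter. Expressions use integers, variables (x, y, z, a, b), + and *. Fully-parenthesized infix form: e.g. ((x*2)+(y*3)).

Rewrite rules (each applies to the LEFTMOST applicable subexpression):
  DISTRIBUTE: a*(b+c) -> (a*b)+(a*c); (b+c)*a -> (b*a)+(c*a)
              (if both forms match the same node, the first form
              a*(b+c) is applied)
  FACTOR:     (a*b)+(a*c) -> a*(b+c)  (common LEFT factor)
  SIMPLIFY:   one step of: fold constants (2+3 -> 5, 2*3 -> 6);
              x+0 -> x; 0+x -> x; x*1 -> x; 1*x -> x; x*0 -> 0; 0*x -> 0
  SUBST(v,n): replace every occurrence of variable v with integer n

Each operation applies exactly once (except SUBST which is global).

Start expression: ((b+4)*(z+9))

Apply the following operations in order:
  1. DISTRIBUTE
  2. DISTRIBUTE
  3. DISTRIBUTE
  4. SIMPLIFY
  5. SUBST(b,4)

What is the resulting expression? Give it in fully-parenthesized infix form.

Start: ((b+4)*(z+9))
Apply DISTRIBUTE at root (target: ((b+4)*(z+9))): ((b+4)*(z+9)) -> (((b+4)*z)+((b+4)*9))
Apply DISTRIBUTE at L (target: ((b+4)*z)): (((b+4)*z)+((b+4)*9)) -> (((b*z)+(4*z))+((b+4)*9))
Apply DISTRIBUTE at R (target: ((b+4)*9)): (((b*z)+(4*z))+((b+4)*9)) -> (((b*z)+(4*z))+((b*9)+(4*9)))
Apply SIMPLIFY at RR (target: (4*9)): (((b*z)+(4*z))+((b*9)+(4*9))) -> (((b*z)+(4*z))+((b*9)+36))
Apply SUBST(b,4): (((b*z)+(4*z))+((b*9)+36)) -> (((4*z)+(4*z))+((4*9)+36))

Answer: (((4*z)+(4*z))+((4*9)+36))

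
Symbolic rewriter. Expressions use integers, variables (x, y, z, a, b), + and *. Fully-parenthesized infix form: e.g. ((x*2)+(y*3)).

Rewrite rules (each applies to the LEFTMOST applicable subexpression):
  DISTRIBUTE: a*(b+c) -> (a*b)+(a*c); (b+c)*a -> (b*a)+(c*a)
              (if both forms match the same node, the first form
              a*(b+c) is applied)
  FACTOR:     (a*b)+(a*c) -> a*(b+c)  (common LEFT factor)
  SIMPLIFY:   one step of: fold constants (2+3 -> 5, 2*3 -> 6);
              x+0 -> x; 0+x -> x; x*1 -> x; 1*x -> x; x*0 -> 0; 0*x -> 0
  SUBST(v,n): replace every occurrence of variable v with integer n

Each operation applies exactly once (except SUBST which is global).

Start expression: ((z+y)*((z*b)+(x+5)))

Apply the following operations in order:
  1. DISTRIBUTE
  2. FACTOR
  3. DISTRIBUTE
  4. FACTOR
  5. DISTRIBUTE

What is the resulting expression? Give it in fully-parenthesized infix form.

Start: ((z+y)*((z*b)+(x+5)))
Apply DISTRIBUTE at root (target: ((z+y)*((z*b)+(x+5)))): ((z+y)*((z*b)+(x+5))) -> (((z+y)*(z*b))+((z+y)*(x+5)))
Apply FACTOR at root (target: (((z+y)*(z*b))+((z+y)*(x+5)))): (((z+y)*(z*b))+((z+y)*(x+5))) -> ((z+y)*((z*b)+(x+5)))
Apply DISTRIBUTE at root (target: ((z+y)*((z*b)+(x+5)))): ((z+y)*((z*b)+(x+5))) -> (((z+y)*(z*b))+((z+y)*(x+5)))
Apply FACTOR at root (target: (((z+y)*(z*b))+((z+y)*(x+5)))): (((z+y)*(z*b))+((z+y)*(x+5))) -> ((z+y)*((z*b)+(x+5)))
Apply DISTRIBUTE at root (target: ((z+y)*((z*b)+(x+5)))): ((z+y)*((z*b)+(x+5))) -> (((z+y)*(z*b))+((z+y)*(x+5)))

Answer: (((z+y)*(z*b))+((z+y)*(x+5)))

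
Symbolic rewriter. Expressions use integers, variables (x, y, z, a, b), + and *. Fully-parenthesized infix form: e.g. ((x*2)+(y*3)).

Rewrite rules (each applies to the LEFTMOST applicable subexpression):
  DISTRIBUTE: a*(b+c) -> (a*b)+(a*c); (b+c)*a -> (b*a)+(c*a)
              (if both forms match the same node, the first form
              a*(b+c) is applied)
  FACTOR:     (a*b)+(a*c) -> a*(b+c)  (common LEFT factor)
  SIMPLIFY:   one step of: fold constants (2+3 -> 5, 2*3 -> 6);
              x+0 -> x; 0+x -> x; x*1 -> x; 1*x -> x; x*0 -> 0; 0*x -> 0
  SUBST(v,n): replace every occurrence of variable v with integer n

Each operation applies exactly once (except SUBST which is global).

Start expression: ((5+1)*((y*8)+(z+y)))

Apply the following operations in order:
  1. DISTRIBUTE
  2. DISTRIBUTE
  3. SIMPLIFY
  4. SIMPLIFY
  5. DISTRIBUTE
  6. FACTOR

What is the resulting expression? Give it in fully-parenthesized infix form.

Answer: (((5*(y*8))+(y*8))+(6*(z+y)))

Derivation:
Start: ((5+1)*((y*8)+(z+y)))
Apply DISTRIBUTE at root (target: ((5+1)*((y*8)+(z+y)))): ((5+1)*((y*8)+(z+y))) -> (((5+1)*(y*8))+((5+1)*(z+y)))
Apply DISTRIBUTE at L (target: ((5+1)*(y*8))): (((5+1)*(y*8))+((5+1)*(z+y))) -> (((5*(y*8))+(1*(y*8)))+((5+1)*(z+y)))
Apply SIMPLIFY at LR (target: (1*(y*8))): (((5*(y*8))+(1*(y*8)))+((5+1)*(z+y))) -> (((5*(y*8))+(y*8))+((5+1)*(z+y)))
Apply SIMPLIFY at RL (target: (5+1)): (((5*(y*8))+(y*8))+((5+1)*(z+y))) -> (((5*(y*8))+(y*8))+(6*(z+y)))
Apply DISTRIBUTE at R (target: (6*(z+y))): (((5*(y*8))+(y*8))+(6*(z+y))) -> (((5*(y*8))+(y*8))+((6*z)+(6*y)))
Apply FACTOR at R (target: ((6*z)+(6*y))): (((5*(y*8))+(y*8))+((6*z)+(6*y))) -> (((5*(y*8))+(y*8))+(6*(z+y)))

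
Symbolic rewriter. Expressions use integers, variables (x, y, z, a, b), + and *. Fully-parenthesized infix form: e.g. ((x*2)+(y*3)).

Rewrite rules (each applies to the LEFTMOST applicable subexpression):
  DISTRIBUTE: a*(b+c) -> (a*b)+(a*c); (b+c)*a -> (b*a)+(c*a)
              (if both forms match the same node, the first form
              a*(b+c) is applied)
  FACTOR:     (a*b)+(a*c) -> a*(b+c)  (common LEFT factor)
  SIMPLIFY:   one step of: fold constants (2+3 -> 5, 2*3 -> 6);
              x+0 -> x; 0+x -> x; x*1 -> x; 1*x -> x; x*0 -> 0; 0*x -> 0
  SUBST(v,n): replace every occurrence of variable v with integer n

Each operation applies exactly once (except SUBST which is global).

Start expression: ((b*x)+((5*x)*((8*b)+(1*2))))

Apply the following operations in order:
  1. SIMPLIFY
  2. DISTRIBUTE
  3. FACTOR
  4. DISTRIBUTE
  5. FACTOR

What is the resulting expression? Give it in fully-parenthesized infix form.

Answer: ((b*x)+((5*x)*((8*b)+2)))

Derivation:
Start: ((b*x)+((5*x)*((8*b)+(1*2))))
Apply SIMPLIFY at RRR (target: (1*2)): ((b*x)+((5*x)*((8*b)+(1*2)))) -> ((b*x)+((5*x)*((8*b)+2)))
Apply DISTRIBUTE at R (target: ((5*x)*((8*b)+2))): ((b*x)+((5*x)*((8*b)+2))) -> ((b*x)+(((5*x)*(8*b))+((5*x)*2)))
Apply FACTOR at R (target: (((5*x)*(8*b))+((5*x)*2))): ((b*x)+(((5*x)*(8*b))+((5*x)*2))) -> ((b*x)+((5*x)*((8*b)+2)))
Apply DISTRIBUTE at R (target: ((5*x)*((8*b)+2))): ((b*x)+((5*x)*((8*b)+2))) -> ((b*x)+(((5*x)*(8*b))+((5*x)*2)))
Apply FACTOR at R (target: (((5*x)*(8*b))+((5*x)*2))): ((b*x)+(((5*x)*(8*b))+((5*x)*2))) -> ((b*x)+((5*x)*((8*b)+2)))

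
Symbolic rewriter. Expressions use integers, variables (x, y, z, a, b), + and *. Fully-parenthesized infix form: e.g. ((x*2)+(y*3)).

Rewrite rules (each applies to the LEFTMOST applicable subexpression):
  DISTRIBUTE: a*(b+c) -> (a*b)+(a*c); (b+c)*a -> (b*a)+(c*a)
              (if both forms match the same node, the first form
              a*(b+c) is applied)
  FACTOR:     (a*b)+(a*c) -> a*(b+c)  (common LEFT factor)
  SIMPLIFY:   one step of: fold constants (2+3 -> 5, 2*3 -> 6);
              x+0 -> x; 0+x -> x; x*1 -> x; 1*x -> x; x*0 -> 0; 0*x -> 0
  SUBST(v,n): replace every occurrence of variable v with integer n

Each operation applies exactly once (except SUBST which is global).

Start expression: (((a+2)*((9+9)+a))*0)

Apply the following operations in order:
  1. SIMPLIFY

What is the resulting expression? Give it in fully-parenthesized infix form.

Answer: 0

Derivation:
Start: (((a+2)*((9+9)+a))*0)
Apply SIMPLIFY at root (target: (((a+2)*((9+9)+a))*0)): (((a+2)*((9+9)+a))*0) -> 0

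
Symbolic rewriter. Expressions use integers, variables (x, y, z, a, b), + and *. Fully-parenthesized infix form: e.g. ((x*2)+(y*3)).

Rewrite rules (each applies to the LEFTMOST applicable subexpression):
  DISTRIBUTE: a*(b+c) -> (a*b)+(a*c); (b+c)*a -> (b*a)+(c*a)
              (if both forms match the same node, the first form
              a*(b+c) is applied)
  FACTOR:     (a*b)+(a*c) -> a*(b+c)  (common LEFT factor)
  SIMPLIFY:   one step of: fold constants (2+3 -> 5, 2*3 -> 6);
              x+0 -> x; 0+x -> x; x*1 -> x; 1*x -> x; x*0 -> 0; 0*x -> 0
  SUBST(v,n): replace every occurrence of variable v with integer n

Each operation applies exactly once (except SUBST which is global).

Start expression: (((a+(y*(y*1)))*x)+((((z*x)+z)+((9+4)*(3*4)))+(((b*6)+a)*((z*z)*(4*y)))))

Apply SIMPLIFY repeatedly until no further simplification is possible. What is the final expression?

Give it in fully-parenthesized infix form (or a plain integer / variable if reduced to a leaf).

Answer: (((a+(y*y))*x)+((((z*x)+z)+156)+(((b*6)+a)*((z*z)*(4*y)))))

Derivation:
Start: (((a+(y*(y*1)))*x)+((((z*x)+z)+((9+4)*(3*4)))+(((b*6)+a)*((z*z)*(4*y)))))
Step 1: at LLRR: (y*1) -> y; overall: (((a+(y*(y*1)))*x)+((((z*x)+z)+((9+4)*(3*4)))+(((b*6)+a)*((z*z)*(4*y))))) -> (((a+(y*y))*x)+((((z*x)+z)+((9+4)*(3*4)))+(((b*6)+a)*((z*z)*(4*y)))))
Step 2: at RLRL: (9+4) -> 13; overall: (((a+(y*y))*x)+((((z*x)+z)+((9+4)*(3*4)))+(((b*6)+a)*((z*z)*(4*y))))) -> (((a+(y*y))*x)+((((z*x)+z)+(13*(3*4)))+(((b*6)+a)*((z*z)*(4*y)))))
Step 3: at RLRR: (3*4) -> 12; overall: (((a+(y*y))*x)+((((z*x)+z)+(13*(3*4)))+(((b*6)+a)*((z*z)*(4*y))))) -> (((a+(y*y))*x)+((((z*x)+z)+(13*12))+(((b*6)+a)*((z*z)*(4*y)))))
Step 4: at RLR: (13*12) -> 156; overall: (((a+(y*y))*x)+((((z*x)+z)+(13*12))+(((b*6)+a)*((z*z)*(4*y))))) -> (((a+(y*y))*x)+((((z*x)+z)+156)+(((b*6)+a)*((z*z)*(4*y)))))
Fixed point: (((a+(y*y))*x)+((((z*x)+z)+156)+(((b*6)+a)*((z*z)*(4*y)))))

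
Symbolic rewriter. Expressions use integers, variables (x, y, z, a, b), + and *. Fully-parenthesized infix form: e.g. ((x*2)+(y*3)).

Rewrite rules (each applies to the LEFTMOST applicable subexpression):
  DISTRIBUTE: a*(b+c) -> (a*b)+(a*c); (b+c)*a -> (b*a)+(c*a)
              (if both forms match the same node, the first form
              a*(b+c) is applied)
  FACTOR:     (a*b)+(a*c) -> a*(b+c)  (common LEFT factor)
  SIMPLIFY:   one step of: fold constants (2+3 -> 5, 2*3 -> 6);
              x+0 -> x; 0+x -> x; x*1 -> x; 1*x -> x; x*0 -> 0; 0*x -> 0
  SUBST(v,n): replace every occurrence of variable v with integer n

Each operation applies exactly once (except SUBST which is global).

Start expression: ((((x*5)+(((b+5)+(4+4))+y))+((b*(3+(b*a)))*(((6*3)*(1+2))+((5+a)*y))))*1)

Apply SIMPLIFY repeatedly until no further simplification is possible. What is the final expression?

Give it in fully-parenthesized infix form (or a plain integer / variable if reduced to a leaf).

Start: ((((x*5)+(((b+5)+(4+4))+y))+((b*(3+(b*a)))*(((6*3)*(1+2))+((5+a)*y))))*1)
Step 1: at root: ((((x*5)+(((b+5)+(4+4))+y))+((b*(3+(b*a)))*(((6*3)*(1+2))+((5+a)*y))))*1) -> (((x*5)+(((b+5)+(4+4))+y))+((b*(3+(b*a)))*(((6*3)*(1+2))+((5+a)*y)))); overall: ((((x*5)+(((b+5)+(4+4))+y))+((b*(3+(b*a)))*(((6*3)*(1+2))+((5+a)*y))))*1) -> (((x*5)+(((b+5)+(4+4))+y))+((b*(3+(b*a)))*(((6*3)*(1+2))+((5+a)*y))))
Step 2: at LRLR: (4+4) -> 8; overall: (((x*5)+(((b+5)+(4+4))+y))+((b*(3+(b*a)))*(((6*3)*(1+2))+((5+a)*y)))) -> (((x*5)+(((b+5)+8)+y))+((b*(3+(b*a)))*(((6*3)*(1+2))+((5+a)*y))))
Step 3: at RRLL: (6*3) -> 18; overall: (((x*5)+(((b+5)+8)+y))+((b*(3+(b*a)))*(((6*3)*(1+2))+((5+a)*y)))) -> (((x*5)+(((b+5)+8)+y))+((b*(3+(b*a)))*((18*(1+2))+((5+a)*y))))
Step 4: at RRLR: (1+2) -> 3; overall: (((x*5)+(((b+5)+8)+y))+((b*(3+(b*a)))*((18*(1+2))+((5+a)*y)))) -> (((x*5)+(((b+5)+8)+y))+((b*(3+(b*a)))*((18*3)+((5+a)*y))))
Step 5: at RRL: (18*3) -> 54; overall: (((x*5)+(((b+5)+8)+y))+((b*(3+(b*a)))*((18*3)+((5+a)*y)))) -> (((x*5)+(((b+5)+8)+y))+((b*(3+(b*a)))*(54+((5+a)*y))))
Fixed point: (((x*5)+(((b+5)+8)+y))+((b*(3+(b*a)))*(54+((5+a)*y))))

Answer: (((x*5)+(((b+5)+8)+y))+((b*(3+(b*a)))*(54+((5+a)*y))))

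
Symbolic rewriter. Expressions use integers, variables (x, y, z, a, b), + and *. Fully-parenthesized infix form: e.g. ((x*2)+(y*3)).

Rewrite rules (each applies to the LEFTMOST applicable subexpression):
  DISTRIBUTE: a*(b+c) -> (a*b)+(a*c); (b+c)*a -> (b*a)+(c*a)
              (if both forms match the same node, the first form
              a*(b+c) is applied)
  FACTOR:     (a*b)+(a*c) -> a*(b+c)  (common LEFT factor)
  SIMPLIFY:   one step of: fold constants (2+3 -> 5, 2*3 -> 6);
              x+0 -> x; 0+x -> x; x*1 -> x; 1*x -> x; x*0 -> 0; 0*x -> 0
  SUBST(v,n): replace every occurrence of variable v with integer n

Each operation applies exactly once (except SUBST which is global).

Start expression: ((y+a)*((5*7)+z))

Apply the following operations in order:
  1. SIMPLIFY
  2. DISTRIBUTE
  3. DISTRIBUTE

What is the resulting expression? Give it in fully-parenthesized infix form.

Answer: (((y*35)+(a*35))+((y+a)*z))

Derivation:
Start: ((y+a)*((5*7)+z))
Apply SIMPLIFY at RL (target: (5*7)): ((y+a)*((5*7)+z)) -> ((y+a)*(35+z))
Apply DISTRIBUTE at root (target: ((y+a)*(35+z))): ((y+a)*(35+z)) -> (((y+a)*35)+((y+a)*z))
Apply DISTRIBUTE at L (target: ((y+a)*35)): (((y+a)*35)+((y+a)*z)) -> (((y*35)+(a*35))+((y+a)*z))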